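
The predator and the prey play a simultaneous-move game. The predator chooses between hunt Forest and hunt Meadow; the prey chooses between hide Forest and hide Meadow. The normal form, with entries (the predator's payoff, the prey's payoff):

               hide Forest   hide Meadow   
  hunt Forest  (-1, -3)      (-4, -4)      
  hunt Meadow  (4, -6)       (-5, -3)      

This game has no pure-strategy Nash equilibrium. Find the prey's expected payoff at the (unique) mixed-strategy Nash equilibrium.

-15/4

The prey's indifference between hide Forest and hide Meadow determines the predator's mixing probability p:
  the prey's expected payoff from hide Forest: p·(-3) + (1−p)·(-6) = 3p - 6
  the prey's expected payoff from hide Meadow: p·(-4) + (1−p)·(-3) = -p - 3
  3p - 6 = -p - 3  ⇒  4p = 3  ⇒  p = 3/4.
At equilibrium the prey is indifferent across columns, so the prey's payoff equals the payoff from hide Forest: (3/4)·(-3) + (1/4)·(-6) = -15/4.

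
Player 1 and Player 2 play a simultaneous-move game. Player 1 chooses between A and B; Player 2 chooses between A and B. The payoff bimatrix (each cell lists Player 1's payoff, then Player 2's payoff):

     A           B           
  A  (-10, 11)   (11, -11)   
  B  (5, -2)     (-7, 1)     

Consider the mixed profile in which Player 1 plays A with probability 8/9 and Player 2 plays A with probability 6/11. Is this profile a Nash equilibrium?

No

Given Player 1's mix p = 8/9, Player 2's payoff from A is 86/9 but from B is -29/3. Player 2 strictly prefers A, so Player 2 would not mix.
So the proposed profile is not a Nash equilibrium.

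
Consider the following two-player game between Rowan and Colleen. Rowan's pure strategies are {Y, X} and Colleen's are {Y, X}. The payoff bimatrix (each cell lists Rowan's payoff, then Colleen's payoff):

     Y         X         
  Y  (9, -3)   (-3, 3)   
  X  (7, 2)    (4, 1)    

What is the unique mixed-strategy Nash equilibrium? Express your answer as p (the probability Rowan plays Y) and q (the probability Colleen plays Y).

In a mixed equilibrium Colleen is indifferent between Y and X; this condition fixes p.
  Colleen's payoff to Y: p·(-3) + (1−p)·2 = -5p + 2
  Colleen's payoff to X: p·3 + (1−p)·1 = 2p + 1
  -5p + 2 = 2p + 1  ⇒  -7p = -1  ⇒  p = 1/7.
Rowan's indifference between Y and X determines Colleen's mixing probability q:
  Rowan's payoff from Y: q·9 + (1−q)·(-3) = 12q - 3
  Rowan's payoff from X: q·7 + (1−q)·4 = 3q + 4
  12q - 3 = 3q + 4  ⇒  9q = 7  ⇒  q = 7/9.

p = 1/7, q = 7/9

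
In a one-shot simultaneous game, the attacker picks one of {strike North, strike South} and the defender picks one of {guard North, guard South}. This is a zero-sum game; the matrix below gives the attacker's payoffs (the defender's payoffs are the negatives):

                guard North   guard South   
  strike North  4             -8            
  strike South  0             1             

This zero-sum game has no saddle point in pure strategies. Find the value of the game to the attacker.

In a mixed equilibrium the attacker is indifferent between strike North and strike South; this condition fixes q.
  the attacker's payoff to strike North: q·4 + (1−q)·(-8) = 12q - 8
  the attacker's payoff to strike South: q·0 + (1−q)·1 = -q + 1
  12q - 8 = -q + 1  ⇒  13q = 9  ⇒  q = 9/13.
The value is the attacker's expected payoff against this mix (using strike North): (9/13)·4 + (4/13)·(-8) = 4/13.

v = 4/13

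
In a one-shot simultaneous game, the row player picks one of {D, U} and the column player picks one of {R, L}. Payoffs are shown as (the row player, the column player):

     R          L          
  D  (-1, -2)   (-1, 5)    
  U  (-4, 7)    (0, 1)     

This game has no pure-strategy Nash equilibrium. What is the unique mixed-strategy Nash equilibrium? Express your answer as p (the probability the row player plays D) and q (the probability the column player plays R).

p = 6/13, q = 1/4

In a mixed equilibrium the column player is indifferent between R and L; this condition fixes p.
  the column player's expected payoff from R: p·(-2) + (1−p)·7 = -9p + 7
  the column player's expected payoff from L: p·5 + (1−p)·1 = 4p + 1
  -9p + 7 = 4p + 1  ⇒  -13p = -6  ⇒  p = 6/13.
In a mixed equilibrium the row player is indifferent between D and U; this condition fixes q.
  the row player's payoff to D: q·(-1) + (1−q)·(-1) = -1
  the row player's payoff to U: q·(-4) + (1−q)·0 = -4q
  -1 = -4q  ⇒  4q = 1  ⇒  q = 1/4.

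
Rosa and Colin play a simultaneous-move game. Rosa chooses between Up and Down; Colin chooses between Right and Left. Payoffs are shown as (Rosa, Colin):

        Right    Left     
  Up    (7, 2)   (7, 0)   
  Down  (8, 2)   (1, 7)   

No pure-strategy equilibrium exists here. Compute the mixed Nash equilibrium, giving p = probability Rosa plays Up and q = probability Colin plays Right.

For Colin to be willing to mix, Colin must be indifferent between Right and Left, which pins down Rosa's mix.
  Colin's payoff from Right: p·2 + (1−p)·2 = 2
  Colin's payoff from Left: p·0 + (1−p)·7 = -7p + 7
  2 = -7p + 7  ⇒  7p = 5  ⇒  p = 5/7.
For Rosa to be willing to mix, Rosa must be indifferent between Up and Down, which pins down Colin's mix.
  Rosa's expected payoff from Up: q·7 + (1−q)·7 = 7
  Rosa's expected payoff from Down: q·8 + (1−q)·1 = 7q + 1
  7 = 7q + 1  ⇒  -7q = -6  ⇒  q = 6/7.

p = 5/7, q = 6/7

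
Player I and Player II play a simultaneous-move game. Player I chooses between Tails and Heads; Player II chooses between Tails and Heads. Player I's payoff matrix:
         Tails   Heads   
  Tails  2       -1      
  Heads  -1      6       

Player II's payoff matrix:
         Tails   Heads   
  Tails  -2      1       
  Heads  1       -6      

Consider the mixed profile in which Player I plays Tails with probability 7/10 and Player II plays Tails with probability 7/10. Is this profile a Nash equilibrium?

Yes

Check Player II's indifference given Player I's mix p = 7/10:
  payoff from Tails = -11/10; payoff from Heads = -11/10 — equal.
Check Player I's indifference given Player II's mix q = 7/10:
  payoff from Tails = 11/10; payoff from Heads = 11/10 — equal.
Both players are indifferent, so neither can profitably deviate.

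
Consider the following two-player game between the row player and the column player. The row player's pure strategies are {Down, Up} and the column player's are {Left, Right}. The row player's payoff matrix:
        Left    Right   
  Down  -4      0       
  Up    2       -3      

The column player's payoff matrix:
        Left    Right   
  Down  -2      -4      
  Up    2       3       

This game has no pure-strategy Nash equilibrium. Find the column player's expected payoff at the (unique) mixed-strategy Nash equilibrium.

2/3

For the column player to be willing to mix, the column player must be indifferent between Left and Right, which pins down the row player's mix.
  the column player's payoff from Left: p·(-2) + (1−p)·2 = -4p + 2
  the column player's payoff from Right: p·(-4) + (1−p)·3 = -7p + 3
  -4p + 2 = -7p + 3  ⇒  3p = 1  ⇒  p = 1/3.
At equilibrium the column player is indifferent across columns, so the column player's payoff equals the payoff from Left: (1/3)·(-2) + (2/3)·2 = 2/3.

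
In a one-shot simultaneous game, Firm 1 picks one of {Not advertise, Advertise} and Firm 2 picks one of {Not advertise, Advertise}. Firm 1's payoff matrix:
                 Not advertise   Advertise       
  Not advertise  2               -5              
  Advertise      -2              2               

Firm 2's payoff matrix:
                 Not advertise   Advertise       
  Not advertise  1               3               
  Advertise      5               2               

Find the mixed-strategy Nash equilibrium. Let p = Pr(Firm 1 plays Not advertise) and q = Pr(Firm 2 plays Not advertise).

p = 3/5, q = 7/11

Firm 2's indifference between Not advertise and Advertise determines Firm 1's mixing probability p:
  Firm 2's payoff to Not advertise: p·1 + (1−p)·5 = -4p + 5
  Firm 2's payoff to Advertise: p·3 + (1−p)·2 = p + 2
  -4p + 5 = p + 2  ⇒  -5p = -3  ⇒  p = 3/5.
Firm 1's indifference between Not advertise and Advertise determines Firm 2's mixing probability q:
  Firm 1's expected payoff from Not advertise: q·2 + (1−q)·(-5) = 7q - 5
  Firm 1's expected payoff from Advertise: q·(-2) + (1−q)·2 = -4q + 2
  7q - 5 = -4q + 2  ⇒  11q = 7  ⇒  q = 7/11.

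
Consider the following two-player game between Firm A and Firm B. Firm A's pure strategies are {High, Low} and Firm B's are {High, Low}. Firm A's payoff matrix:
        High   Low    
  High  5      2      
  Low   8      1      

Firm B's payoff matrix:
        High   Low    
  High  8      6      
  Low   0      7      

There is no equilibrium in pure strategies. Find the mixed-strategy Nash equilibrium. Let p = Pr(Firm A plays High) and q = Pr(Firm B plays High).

p = 7/9, q = 1/4

For Firm B to be willing to mix, Firm B must be indifferent between High and Low, which pins down Firm A's mix.
  Firm B's expected payoff from High: p·8 + (1−p)·0 = 8p
  Firm B's expected payoff from Low: p·6 + (1−p)·7 = -p + 7
  8p = -p + 7  ⇒  9p = 7  ⇒  p = 7/9.
In a mixed equilibrium Firm A is indifferent between High and Low; this condition fixes q.
  Firm A's payoff from High: q·5 + (1−q)·2 = 3q + 2
  Firm A's payoff from Low: q·8 + (1−q)·1 = 7q + 1
  3q + 2 = 7q + 1  ⇒  -4q = -1  ⇒  q = 1/4.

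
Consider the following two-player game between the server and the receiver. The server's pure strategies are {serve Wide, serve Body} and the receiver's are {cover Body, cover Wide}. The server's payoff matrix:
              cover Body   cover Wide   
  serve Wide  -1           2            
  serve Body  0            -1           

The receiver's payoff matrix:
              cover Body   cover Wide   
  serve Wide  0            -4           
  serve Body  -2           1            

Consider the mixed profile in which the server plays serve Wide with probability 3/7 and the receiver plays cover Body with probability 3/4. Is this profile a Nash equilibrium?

Check the receiver's indifference given the server's mix p = 3/7:
  payoff from cover Body = -8/7; payoff from cover Wide = -8/7 — equal.
Check the server's indifference given the receiver's mix q = 3/4:
  payoff from serve Wide = -1/4; payoff from serve Body = -1/4 — equal.
Both players are indifferent, so neither can profitably deviate.

Yes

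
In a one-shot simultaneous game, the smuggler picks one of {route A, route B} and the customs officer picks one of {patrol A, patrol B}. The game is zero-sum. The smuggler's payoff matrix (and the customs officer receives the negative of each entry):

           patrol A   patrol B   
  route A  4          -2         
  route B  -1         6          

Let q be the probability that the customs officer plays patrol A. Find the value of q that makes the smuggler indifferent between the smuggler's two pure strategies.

q = 8/13

For the smuggler to be willing to mix, the smuggler must be indifferent between route A and route B, which pins down the customs officer's mix.
  the smuggler's expected payoff from route A: q·4 + (1−q)·(-2) = 6q - 2
  the smuggler's expected payoff from route B: q·(-1) + (1−q)·6 = -7q + 6
  6q - 2 = -7q + 6  ⇒  13q = 8  ⇒  q = 8/13.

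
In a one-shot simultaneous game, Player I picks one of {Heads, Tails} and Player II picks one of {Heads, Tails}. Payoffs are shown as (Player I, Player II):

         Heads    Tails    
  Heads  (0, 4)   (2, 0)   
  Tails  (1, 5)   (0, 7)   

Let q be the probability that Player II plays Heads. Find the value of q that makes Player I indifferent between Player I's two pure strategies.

Set Player I's expected payoff from Heads equal to that from Tails:
  Player I's payoff to Heads: q·0 + (1−q)·2 = -2q + 2
  Player I's payoff to Tails: q·1 + (1−q)·0 = q
  -2q + 2 = q  ⇒  -3q = -2  ⇒  q = 2/3.

q = 2/3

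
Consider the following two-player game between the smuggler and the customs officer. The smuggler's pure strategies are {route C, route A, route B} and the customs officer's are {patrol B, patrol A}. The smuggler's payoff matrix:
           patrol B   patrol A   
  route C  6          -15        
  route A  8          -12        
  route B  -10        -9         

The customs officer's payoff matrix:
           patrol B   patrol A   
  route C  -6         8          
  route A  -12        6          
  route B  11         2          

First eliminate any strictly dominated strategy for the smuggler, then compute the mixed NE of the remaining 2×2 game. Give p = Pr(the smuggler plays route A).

The smuggler's strategy route C is strictly dominated by route A: 8 > 6 and -12 > -15. Eliminate route C.
Set the customs officer's expected payoff from patrol B equal to that from patrol A:
  the customs officer's expected payoff from patrol B: p·(-12) + (1−p)·11 = -23p + 11
  the customs officer's expected payoff from patrol A: p·6 + (1−p)·2 = 4p + 2
  -23p + 11 = 4p + 2  ⇒  -27p = -9  ⇒  p = 1/3.

p = 1/3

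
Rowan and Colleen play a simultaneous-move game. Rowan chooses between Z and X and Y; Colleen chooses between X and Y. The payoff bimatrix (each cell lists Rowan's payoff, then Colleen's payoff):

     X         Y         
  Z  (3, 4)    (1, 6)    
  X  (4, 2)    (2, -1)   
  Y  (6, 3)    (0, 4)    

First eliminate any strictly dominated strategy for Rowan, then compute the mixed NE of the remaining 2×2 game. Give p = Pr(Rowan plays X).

p = 1/4

Rowan's strategy Z is strictly dominated by X: 4 > 3 and 2 > 1. Eliminate Z.
In a mixed equilibrium Colleen is indifferent between X and Y; this condition fixes p.
  Colleen's payoff to X: p·2 + (1−p)·3 = -p + 3
  Colleen's payoff to Y: p·(-1) + (1−p)·4 = -5p + 4
  -p + 3 = -5p + 4  ⇒  4p = 1  ⇒  p = 1/4.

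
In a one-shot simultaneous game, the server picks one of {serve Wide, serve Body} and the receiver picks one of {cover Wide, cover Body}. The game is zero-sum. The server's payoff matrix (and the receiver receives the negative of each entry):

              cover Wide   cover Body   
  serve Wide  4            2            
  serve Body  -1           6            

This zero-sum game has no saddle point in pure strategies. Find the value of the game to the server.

v = 26/9

Set the server's expected payoff from serve Wide equal to that from serve Body:
  the server's payoff to serve Wide: q·4 + (1−q)·2 = 2q + 2
  the server's payoff to serve Body: q·(-1) + (1−q)·6 = -7q + 6
  2q + 2 = -7q + 6  ⇒  9q = 4  ⇒  q = 4/9.
The value is the server's expected payoff against this mix (using serve Wide): (4/9)·4 + (5/9)·2 = 26/9.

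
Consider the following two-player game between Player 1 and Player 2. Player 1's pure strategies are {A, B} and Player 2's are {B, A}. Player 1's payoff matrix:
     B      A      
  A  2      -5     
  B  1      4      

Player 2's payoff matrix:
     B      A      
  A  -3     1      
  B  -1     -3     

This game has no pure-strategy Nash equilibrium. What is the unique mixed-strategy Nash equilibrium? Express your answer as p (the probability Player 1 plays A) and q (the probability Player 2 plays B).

For Player 2 to be willing to mix, Player 2 must be indifferent between B and A, which pins down Player 1's mix.
  Player 2's payoff to B: p·(-3) + (1−p)·(-1) = -2p - 1
  Player 2's payoff to A: p·1 + (1−p)·(-3) = 4p - 3
  -2p - 1 = 4p - 3  ⇒  -6p = -2  ⇒  p = 1/3.
Player 1's indifference between A and B determines Player 2's mixing probability q:
  Player 1's payoff to A: q·2 + (1−q)·(-5) = 7q - 5
  Player 1's payoff to B: q·1 + (1−q)·4 = -3q + 4
  7q - 5 = -3q + 4  ⇒  10q = 9  ⇒  q = 9/10.

p = 1/3, q = 9/10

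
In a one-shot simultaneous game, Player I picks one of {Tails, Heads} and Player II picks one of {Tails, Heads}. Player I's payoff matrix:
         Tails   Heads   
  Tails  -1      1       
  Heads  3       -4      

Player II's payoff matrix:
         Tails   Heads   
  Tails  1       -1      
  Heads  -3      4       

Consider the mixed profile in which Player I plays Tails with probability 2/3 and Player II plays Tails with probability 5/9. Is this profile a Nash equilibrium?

Given Player I's mix p = 2/3, Player II's payoff from Tails is -1/3 but from Heads is 2/3. Player II strictly prefers Heads, so Player II would not mix.
So the proposed profile is not a Nash equilibrium.

No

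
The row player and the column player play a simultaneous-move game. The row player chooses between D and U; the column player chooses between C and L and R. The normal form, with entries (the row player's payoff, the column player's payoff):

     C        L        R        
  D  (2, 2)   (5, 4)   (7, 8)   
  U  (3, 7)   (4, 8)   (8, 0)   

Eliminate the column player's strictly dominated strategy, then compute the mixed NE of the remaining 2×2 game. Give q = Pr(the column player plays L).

The column player's strategy C is strictly dominated by L: 4 > 2 and 8 > 7. Eliminate C.
Set the row player's expected payoff from D equal to that from U:
  the row player's expected payoff from D: q·5 + (1−q)·7 = -2q + 7
  the row player's expected payoff from U: q·4 + (1−q)·8 = -4q + 8
  -2q + 7 = -4q + 8  ⇒  2q = 1  ⇒  q = 1/2.

q = 1/2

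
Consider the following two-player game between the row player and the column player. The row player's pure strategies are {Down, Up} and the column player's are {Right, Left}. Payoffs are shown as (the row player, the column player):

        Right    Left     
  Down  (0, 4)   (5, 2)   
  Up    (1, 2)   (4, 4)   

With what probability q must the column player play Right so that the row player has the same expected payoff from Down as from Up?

q = 1/2

For the row player to be willing to mix, the row player must be indifferent between Down and Up, which pins down the column player's mix.
  the row player's payoff to Down: q·0 + (1−q)·5 = -5q + 5
  the row player's payoff to Up: q·1 + (1−q)·4 = -3q + 4
  -5q + 5 = -3q + 4  ⇒  -2q = -1  ⇒  q = 1/2.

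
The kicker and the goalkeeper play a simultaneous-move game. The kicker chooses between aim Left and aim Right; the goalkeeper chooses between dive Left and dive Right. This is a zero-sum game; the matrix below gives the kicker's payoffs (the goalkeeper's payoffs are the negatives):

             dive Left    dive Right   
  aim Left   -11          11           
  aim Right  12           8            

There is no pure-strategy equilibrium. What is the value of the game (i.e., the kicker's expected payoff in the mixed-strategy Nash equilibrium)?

v = 110/13

For the kicker to be willing to mix, the kicker must be indifferent between aim Left and aim Right, which pins down the goalkeeper's mix.
  the kicker's expected payoff from aim Left: q·(-11) + (1−q)·11 = -22q + 11
  the kicker's expected payoff from aim Right: q·12 + (1−q)·8 = 4q + 8
  -22q + 11 = 4q + 8  ⇒  -26q = -3  ⇒  q = 3/26.
The value is the kicker's expected payoff against this mix (using aim Left): (3/26)·(-11) + (23/26)·11 = 110/13.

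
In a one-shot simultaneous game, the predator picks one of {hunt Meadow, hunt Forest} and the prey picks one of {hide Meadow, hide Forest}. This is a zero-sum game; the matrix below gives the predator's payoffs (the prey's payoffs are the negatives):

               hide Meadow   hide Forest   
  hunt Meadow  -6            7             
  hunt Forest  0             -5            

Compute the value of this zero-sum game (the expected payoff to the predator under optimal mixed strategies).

v = -5/3

Set the predator's expected payoff from hunt Meadow equal to that from hunt Forest:
  the predator's expected payoff from hunt Meadow: q·(-6) + (1−q)·7 = -13q + 7
  the predator's expected payoff from hunt Forest: q·0 + (1−q)·(-5) = 5q - 5
  -13q + 7 = 5q - 5  ⇒  -18q = -12  ⇒  q = 2/3.
The value is the predator's expected payoff against this mix (using hunt Meadow): (2/3)·(-6) + (1/3)·7 = -5/3.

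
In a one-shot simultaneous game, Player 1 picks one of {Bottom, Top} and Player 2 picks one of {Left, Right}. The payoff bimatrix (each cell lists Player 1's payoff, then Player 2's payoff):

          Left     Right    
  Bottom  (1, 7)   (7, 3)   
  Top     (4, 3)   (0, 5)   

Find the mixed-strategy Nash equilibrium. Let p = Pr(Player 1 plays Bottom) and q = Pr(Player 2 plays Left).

For Player 2 to be willing to mix, Player 2 must be indifferent between Left and Right, which pins down Player 1's mix.
  Player 2's payoff to Left: p·7 + (1−p)·3 = 4p + 3
  Player 2's payoff to Right: p·3 + (1−p)·5 = -2p + 5
  4p + 3 = -2p + 5  ⇒  6p = 2  ⇒  p = 1/3.
For Player 1 to be willing to mix, Player 1 must be indifferent between Bottom and Top, which pins down Player 2's mix.
  Player 1's payoff from Bottom: q·1 + (1−q)·7 = -6q + 7
  Player 1's payoff from Top: q·4 + (1−q)·0 = 4q
  -6q + 7 = 4q  ⇒  -10q = -7  ⇒  q = 7/10.

p = 1/3, q = 7/10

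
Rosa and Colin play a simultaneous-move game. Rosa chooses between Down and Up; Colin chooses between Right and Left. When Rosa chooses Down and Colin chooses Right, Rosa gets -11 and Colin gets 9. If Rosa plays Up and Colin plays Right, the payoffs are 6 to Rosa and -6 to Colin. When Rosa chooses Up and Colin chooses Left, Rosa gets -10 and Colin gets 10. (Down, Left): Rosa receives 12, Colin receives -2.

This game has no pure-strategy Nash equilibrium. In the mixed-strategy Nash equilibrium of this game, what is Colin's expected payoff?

26/9

For Colin to be willing to mix, Colin must be indifferent between Right and Left, which pins down Rosa's mix.
  Colin's payoff to Right: p·9 + (1−p)·(-6) = 15p - 6
  Colin's payoff to Left: p·(-2) + (1−p)·10 = -12p + 10
  15p - 6 = -12p + 10  ⇒  27p = 16  ⇒  p = 16/27.
At equilibrium Colin is indifferent across columns, so Colin's payoff equals the payoff from Right: (16/27)·9 + (11/27)·(-6) = 26/9.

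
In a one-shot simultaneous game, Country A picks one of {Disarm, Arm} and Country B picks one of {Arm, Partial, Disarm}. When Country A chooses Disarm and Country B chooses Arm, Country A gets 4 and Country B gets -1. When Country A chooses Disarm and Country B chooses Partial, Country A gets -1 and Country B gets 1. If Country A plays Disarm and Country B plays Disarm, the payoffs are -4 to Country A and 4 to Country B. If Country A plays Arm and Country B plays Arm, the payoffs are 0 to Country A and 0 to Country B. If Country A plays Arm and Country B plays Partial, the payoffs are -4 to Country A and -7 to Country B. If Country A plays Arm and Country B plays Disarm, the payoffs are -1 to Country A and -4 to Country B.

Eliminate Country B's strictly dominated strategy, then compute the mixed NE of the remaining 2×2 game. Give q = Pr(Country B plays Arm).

Country B's strategy Partial is strictly dominated by Disarm: 4 > 1 and -4 > -7. Eliminate Partial.
Country B's mix must leave Country A indifferent between Disarm and Arm.
  Country A's expected payoff from Disarm: q·4 + (1−q)·(-4) = 8q - 4
  Country A's expected payoff from Arm: q·0 + (1−q)·(-1) = q - 1
  8q - 4 = q - 1  ⇒  7q = 3  ⇒  q = 3/7.

q = 3/7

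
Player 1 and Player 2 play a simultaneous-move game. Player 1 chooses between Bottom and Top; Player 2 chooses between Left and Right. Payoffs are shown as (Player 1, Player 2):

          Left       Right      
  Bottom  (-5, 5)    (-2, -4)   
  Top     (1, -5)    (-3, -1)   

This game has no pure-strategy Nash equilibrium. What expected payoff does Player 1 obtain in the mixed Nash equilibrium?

-17/7

In a mixed equilibrium Player 1 is indifferent between Bottom and Top; this condition fixes q.
  Player 1's expected payoff from Bottom: q·(-5) + (1−q)·(-2) = -3q - 2
  Player 1's expected payoff from Top: q·1 + (1−q)·(-3) = 4q - 3
  -3q - 2 = 4q - 3  ⇒  -7q = -1  ⇒  q = 1/7.
At equilibrium Player 1 is indifferent across rows, so Player 1's payoff equals the payoff from Bottom: (1/7)·(-5) + (6/7)·(-2) = -17/7.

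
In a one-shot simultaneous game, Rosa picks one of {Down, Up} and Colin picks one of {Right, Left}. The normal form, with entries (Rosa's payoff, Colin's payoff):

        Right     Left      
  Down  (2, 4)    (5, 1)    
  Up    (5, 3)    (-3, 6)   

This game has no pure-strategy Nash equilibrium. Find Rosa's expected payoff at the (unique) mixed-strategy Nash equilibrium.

For Rosa to be willing to mix, Rosa must be indifferent between Down and Up, which pins down Colin's mix.
  Rosa's expected payoff from Down: q·2 + (1−q)·5 = -3q + 5
  Rosa's expected payoff from Up: q·5 + (1−q)·(-3) = 8q - 3
  -3q + 5 = 8q - 3  ⇒  -11q = -8  ⇒  q = 8/11.
At equilibrium Rosa is indifferent across rows, so Rosa's payoff equals the payoff from Down: (8/11)·2 + (3/11)·5 = 31/11.

31/11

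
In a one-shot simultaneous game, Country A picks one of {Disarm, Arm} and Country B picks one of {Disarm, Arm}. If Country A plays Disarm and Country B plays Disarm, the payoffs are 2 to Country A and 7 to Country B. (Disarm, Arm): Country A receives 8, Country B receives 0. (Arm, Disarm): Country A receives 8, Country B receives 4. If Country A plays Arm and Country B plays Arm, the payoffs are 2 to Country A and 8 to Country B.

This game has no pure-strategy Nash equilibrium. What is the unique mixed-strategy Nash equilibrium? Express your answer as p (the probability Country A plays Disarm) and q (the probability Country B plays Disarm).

Set Country B's expected payoff from Disarm equal to that from Arm:
  Country B's payoff to Disarm: p·7 + (1−p)·4 = 3p + 4
  Country B's payoff to Arm: p·0 + (1−p)·8 = -8p + 8
  3p + 4 = -8p + 8  ⇒  11p = 4  ⇒  p = 4/11.
Set Country A's expected payoff from Disarm equal to that from Arm:
  Country A's payoff from Disarm: q·2 + (1−q)·8 = -6q + 8
  Country A's payoff from Arm: q·8 + (1−q)·2 = 6q + 2
  -6q + 8 = 6q + 2  ⇒  -12q = -6  ⇒  q = 1/2.

p = 4/11, q = 1/2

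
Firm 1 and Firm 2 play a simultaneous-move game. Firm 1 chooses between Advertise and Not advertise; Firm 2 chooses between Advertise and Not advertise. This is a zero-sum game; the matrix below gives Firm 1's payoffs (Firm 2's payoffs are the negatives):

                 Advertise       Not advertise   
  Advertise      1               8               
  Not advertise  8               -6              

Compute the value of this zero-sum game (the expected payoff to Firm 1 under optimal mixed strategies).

v = 10/3

Set Firm 1's expected payoff from Advertise equal to that from Not advertise:
  Firm 1's expected payoff from Advertise: q·1 + (1−q)·8 = -7q + 8
  Firm 1's expected payoff from Not advertise: q·8 + (1−q)·(-6) = 14q - 6
  -7q + 8 = 14q - 6  ⇒  -21q = -14  ⇒  q = 2/3.
The value is Firm 1's expected payoff against this mix (using Advertise): (2/3)·1 + (1/3)·8 = 10/3.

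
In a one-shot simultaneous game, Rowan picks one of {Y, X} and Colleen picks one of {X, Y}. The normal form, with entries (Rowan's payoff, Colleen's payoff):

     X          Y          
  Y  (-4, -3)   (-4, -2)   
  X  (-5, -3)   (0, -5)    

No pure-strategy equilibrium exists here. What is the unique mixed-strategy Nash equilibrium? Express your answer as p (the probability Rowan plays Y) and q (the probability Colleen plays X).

p = 2/3, q = 4/5

Rowan's mix must leave Colleen indifferent between X and Y.
  Colleen's payoff to X: p·(-3) + (1−p)·(-3) = -3
  Colleen's payoff to Y: p·(-2) + (1−p)·(-5) = 3p - 5
  -3 = 3p - 5  ⇒  -3p = -2  ⇒  p = 2/3.
For Rowan to be willing to mix, Rowan must be indifferent between Y and X, which pins down Colleen's mix.
  Rowan's payoff from Y: q·(-4) + (1−q)·(-4) = -4
  Rowan's payoff from X: q·(-5) + (1−q)·0 = -5q
  -4 = -5q  ⇒  5q = 4  ⇒  q = 4/5.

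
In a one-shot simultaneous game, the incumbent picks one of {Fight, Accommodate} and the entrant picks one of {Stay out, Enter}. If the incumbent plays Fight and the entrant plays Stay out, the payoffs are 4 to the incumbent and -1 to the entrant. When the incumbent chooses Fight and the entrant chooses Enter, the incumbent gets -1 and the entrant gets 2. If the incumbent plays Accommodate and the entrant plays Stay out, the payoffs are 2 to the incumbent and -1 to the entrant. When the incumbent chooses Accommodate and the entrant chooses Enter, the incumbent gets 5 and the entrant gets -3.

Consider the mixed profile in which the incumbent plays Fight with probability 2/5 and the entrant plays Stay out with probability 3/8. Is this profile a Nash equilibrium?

Given the entrant's mix q = 3/8, the incumbent's payoff from Fight is 7/8 but from Accommodate is 31/8. The incumbent strictly prefers Accommodate, so the incumbent would not mix.
So the proposed profile is not a Nash equilibrium.

No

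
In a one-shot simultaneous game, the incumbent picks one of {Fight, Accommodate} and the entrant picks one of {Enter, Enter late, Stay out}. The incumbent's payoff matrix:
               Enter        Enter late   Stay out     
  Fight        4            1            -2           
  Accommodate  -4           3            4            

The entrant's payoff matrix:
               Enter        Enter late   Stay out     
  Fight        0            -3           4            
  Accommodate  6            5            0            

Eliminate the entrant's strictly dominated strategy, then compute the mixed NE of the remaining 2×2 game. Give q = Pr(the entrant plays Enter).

q = 3/7

The entrant's strategy Enter late is strictly dominated by Enter: 0 > -3 and 6 > 5. Eliminate Enter late.
The entrant's mix must leave the incumbent indifferent between Fight and Accommodate.
  the incumbent's payoff from Fight: q·4 + (1−q)·(-2) = 6q - 2
  the incumbent's payoff from Accommodate: q·(-4) + (1−q)·4 = -8q + 4
  6q - 2 = -8q + 4  ⇒  14q = 6  ⇒  q = 3/7.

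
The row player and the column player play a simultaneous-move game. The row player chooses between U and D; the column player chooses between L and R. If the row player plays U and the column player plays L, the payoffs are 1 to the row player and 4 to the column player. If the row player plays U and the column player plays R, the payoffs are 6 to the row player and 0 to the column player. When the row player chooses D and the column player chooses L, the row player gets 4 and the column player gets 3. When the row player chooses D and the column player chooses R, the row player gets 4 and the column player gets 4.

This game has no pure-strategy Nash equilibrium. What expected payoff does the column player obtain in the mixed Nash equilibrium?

16/5

Set the column player's expected payoff from L equal to that from R:
  the column player's payoff from L: p·4 + (1−p)·3 = p + 3
  the column player's payoff from R: p·0 + (1−p)·4 = -4p + 4
  p + 3 = -4p + 4  ⇒  5p = 1  ⇒  p = 1/5.
At equilibrium the column player is indifferent across columns, so the column player's payoff equals the payoff from L: (1/5)·4 + (4/5)·3 = 16/5.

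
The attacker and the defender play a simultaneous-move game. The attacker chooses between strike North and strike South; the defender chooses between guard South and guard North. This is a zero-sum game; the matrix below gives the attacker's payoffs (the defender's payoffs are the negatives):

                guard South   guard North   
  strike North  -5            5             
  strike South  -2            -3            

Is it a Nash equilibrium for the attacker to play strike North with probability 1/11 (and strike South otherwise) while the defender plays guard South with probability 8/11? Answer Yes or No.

Yes

Check the defender's indifference given the attacker's mix p = 1/11:
  payoff from guard South = 25/11; payoff from guard North = 25/11 — equal.
Check the attacker's indifference given the defender's mix q = 8/11:
  payoff from strike North = -25/11; payoff from strike South = -25/11 — equal.
Both players are indifferent, so neither can profitably deviate.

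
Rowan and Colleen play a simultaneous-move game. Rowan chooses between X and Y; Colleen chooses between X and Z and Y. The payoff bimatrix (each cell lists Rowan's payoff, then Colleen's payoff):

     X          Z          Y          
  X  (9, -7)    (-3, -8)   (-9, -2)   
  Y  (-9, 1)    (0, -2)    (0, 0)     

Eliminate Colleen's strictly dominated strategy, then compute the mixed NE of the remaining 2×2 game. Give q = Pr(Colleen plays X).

Colleen's strategy Z is strictly dominated by X: -7 > -8 and 1 > -2. Eliminate Z.
For Rowan to be willing to mix, Rowan must be indifferent between X and Y, which pins down Colleen's mix.
  Rowan's payoff to X: q·9 + (1−q)·(-9) = 18q - 9
  Rowan's payoff to Y: q·(-9) + (1−q)·0 = -9q
  18q - 9 = -9q  ⇒  27q = 9  ⇒  q = 1/3.

q = 1/3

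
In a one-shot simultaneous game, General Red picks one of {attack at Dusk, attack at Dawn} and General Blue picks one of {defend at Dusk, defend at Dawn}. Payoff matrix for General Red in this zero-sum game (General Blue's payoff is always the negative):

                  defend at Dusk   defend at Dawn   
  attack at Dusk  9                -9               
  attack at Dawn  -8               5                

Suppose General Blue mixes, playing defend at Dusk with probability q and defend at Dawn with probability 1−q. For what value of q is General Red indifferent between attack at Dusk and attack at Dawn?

q = 14/31

Set General Red's expected payoff from attack at Dusk equal to that from attack at Dawn:
  General Red's payoff from attack at Dusk: q·9 + (1−q)·(-9) = 18q - 9
  General Red's payoff from attack at Dawn: q·(-8) + (1−q)·5 = -13q + 5
  18q - 9 = -13q + 5  ⇒  31q = 14  ⇒  q = 14/31.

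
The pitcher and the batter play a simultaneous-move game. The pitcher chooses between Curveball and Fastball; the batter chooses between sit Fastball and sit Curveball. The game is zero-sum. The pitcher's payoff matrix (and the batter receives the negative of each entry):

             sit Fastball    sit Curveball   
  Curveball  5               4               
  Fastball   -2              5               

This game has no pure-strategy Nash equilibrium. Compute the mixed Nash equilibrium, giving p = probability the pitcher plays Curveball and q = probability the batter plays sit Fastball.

p = 7/8, q = 1/8

The batter's indifference between sit Fastball and sit Curveball determines the pitcher's mixing probability p:
  the batter's payoff to sit Fastball: p·(-5) + (1−p)·2 = -7p + 2
  the batter's payoff to sit Curveball: p·(-4) + (1−p)·(-5) = p - 5
  -7p + 2 = p - 5  ⇒  -8p = -7  ⇒  p = 7/8.
In a mixed equilibrium the pitcher is indifferent between Curveball and Fastball; this condition fixes q.
  the pitcher's payoff to Curveball: q·5 + (1−q)·4 = q + 4
  the pitcher's payoff to Fastball: q·(-2) + (1−q)·5 = -7q + 5
  q + 4 = -7q + 5  ⇒  8q = 1  ⇒  q = 1/8.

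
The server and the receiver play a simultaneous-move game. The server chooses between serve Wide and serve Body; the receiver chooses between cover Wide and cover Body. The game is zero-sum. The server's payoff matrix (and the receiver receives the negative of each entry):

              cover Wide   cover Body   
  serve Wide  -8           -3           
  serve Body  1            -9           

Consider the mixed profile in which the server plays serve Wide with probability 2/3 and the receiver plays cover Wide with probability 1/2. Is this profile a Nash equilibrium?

Given the receiver's mix q = 1/2, the server's payoff from serve Wide is -11/2 but from serve Body is -4. The server strictly prefers serve Body, so the server would not mix.
So the proposed profile is not a Nash equilibrium.

No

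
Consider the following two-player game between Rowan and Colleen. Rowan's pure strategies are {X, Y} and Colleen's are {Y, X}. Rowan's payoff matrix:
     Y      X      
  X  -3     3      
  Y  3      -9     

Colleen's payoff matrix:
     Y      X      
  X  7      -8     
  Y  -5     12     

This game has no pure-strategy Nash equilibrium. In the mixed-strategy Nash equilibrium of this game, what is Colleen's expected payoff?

Rowan's mix must leave Colleen indifferent between Y and X.
  Colleen's payoff to Y: p·7 + (1−p)·(-5) = 12p - 5
  Colleen's payoff to X: p·(-8) + (1−p)·12 = -20p + 12
  12p - 5 = -20p + 12  ⇒  32p = 17  ⇒  p = 17/32.
At equilibrium Colleen is indifferent across columns, so Colleen's payoff equals the payoff from Y: (17/32)·7 + (15/32)·(-5) = 11/8.

11/8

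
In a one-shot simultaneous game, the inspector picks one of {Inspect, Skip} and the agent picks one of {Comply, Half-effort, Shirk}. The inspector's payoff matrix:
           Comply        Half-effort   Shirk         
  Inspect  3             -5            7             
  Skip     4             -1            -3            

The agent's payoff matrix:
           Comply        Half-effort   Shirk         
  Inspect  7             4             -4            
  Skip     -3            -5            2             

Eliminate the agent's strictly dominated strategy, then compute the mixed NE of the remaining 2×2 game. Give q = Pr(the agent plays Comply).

q = 10/11

The agent's strategy Half-effort is strictly dominated by Comply: 7 > 4 and -3 > -5. Eliminate Half-effort.
Set the inspector's expected payoff from Inspect equal to that from Skip:
  the inspector's payoff from Inspect: q·3 + (1−q)·7 = -4q + 7
  the inspector's payoff from Skip: q·4 + (1−q)·(-3) = 7q - 3
  -4q + 7 = 7q - 3  ⇒  -11q = -10  ⇒  q = 10/11.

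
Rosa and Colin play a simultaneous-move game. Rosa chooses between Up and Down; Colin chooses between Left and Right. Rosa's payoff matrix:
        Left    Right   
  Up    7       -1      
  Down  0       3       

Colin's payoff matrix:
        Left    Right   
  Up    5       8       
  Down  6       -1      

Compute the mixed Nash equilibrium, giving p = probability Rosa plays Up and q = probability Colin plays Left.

p = 7/10, q = 4/11

In a mixed equilibrium Colin is indifferent between Left and Right; this condition fixes p.
  Colin's payoff from Left: p·5 + (1−p)·6 = -p + 6
  Colin's payoff from Right: p·8 + (1−p)·(-1) = 9p - 1
  -p + 6 = 9p - 1  ⇒  -10p = -7  ⇒  p = 7/10.
Rosa's indifference between Up and Down determines Colin's mixing probability q:
  Rosa's expected payoff from Up: q·7 + (1−q)·(-1) = 8q - 1
  Rosa's expected payoff from Down: q·0 + (1−q)·3 = -3q + 3
  8q - 1 = -3q + 3  ⇒  11q = 4  ⇒  q = 4/11.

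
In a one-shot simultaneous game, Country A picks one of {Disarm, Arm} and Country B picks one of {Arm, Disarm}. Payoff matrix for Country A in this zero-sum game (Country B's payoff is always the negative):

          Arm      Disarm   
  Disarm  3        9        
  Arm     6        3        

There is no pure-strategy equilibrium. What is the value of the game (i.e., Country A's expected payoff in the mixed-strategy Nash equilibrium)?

In a mixed equilibrium Country A is indifferent between Disarm and Arm; this condition fixes q.
  Country A's payoff from Disarm: q·3 + (1−q)·9 = -6q + 9
  Country A's payoff from Arm: q·6 + (1−q)·3 = 3q + 3
  -6q + 9 = 3q + 3  ⇒  -9q = -6  ⇒  q = 2/3.
The value is Country A's expected payoff against this mix (using Disarm): (2/3)·3 + (1/3)·9 = 5.

v = 5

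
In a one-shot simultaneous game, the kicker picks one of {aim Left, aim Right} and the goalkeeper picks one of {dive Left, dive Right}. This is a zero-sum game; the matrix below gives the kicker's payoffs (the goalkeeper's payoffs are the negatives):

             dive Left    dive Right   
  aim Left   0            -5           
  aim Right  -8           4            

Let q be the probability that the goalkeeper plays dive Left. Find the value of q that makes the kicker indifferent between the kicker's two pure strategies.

q = 9/17

Set the kicker's expected payoff from aim Left equal to that from aim Right:
  the kicker's payoff to aim Left: q·0 + (1−q)·(-5) = 5q - 5
  the kicker's payoff to aim Right: q·(-8) + (1−q)·4 = -12q + 4
  5q - 5 = -12q + 4  ⇒  17q = 9  ⇒  q = 9/17.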